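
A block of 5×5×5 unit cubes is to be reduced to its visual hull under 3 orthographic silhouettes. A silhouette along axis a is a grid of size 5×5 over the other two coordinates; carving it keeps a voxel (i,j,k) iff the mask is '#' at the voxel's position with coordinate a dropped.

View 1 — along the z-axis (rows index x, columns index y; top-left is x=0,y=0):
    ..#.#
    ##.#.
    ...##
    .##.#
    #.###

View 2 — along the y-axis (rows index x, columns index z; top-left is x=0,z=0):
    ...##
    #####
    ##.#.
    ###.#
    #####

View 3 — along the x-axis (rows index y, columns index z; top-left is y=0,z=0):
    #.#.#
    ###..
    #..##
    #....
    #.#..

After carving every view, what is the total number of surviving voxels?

27 voxels

start: 5×5×5 = 125 voxels
[1] z-view keeps 14 columns → grid now 70
[2] y-view keeps 19 columns → grid now 57
[3] x-view keeps 12 columns → grid now 27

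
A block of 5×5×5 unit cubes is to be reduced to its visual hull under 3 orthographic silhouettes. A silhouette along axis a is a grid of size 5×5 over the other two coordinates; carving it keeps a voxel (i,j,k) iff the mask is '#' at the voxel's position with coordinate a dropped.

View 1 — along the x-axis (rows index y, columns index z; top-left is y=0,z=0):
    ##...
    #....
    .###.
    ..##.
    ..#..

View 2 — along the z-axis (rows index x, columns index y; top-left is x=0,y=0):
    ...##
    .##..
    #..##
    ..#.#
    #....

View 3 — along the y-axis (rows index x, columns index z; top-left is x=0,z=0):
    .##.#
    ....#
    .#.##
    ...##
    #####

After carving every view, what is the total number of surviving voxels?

full grid |V| = 125
V1 x: intersect with YZ mask (9 set) -- 45 left
V2 z: intersect with XY mask (10 set) -- 18 left
V3 y: intersect with XZ mask (14 set) -- 7 left

7 voxels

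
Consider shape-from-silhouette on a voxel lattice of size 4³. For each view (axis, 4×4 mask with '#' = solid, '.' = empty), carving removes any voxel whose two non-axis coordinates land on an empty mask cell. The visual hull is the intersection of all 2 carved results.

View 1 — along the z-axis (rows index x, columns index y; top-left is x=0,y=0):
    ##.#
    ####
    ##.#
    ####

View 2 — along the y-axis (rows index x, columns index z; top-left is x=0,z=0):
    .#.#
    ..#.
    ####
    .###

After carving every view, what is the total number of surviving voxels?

voxel count = 34

before carving: 64 voxels (4×4×4)
carve view 1 (along z, XY-mask fill 14/16): 56 voxels remain
carve view 2 (along y, XZ-mask fill 10/16): 34 voxels remain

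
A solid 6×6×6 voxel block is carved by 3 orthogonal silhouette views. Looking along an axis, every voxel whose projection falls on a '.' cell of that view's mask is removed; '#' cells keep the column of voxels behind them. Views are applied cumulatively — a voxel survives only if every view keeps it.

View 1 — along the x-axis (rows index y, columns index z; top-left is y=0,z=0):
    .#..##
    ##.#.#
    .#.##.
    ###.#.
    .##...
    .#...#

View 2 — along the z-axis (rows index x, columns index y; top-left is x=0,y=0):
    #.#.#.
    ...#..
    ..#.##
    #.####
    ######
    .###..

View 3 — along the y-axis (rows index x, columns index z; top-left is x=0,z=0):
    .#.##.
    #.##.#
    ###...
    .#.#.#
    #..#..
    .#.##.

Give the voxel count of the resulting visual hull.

before carving: 216 voxels (6×6×6)
step 1: project along x, AND mask (18/36) → |grid| = 108
step 2: project along z, AND mask (21/36) → |grid| = 62
step 3: project along y, AND mask (18/36) → |grid| = 31

remaining voxels: 31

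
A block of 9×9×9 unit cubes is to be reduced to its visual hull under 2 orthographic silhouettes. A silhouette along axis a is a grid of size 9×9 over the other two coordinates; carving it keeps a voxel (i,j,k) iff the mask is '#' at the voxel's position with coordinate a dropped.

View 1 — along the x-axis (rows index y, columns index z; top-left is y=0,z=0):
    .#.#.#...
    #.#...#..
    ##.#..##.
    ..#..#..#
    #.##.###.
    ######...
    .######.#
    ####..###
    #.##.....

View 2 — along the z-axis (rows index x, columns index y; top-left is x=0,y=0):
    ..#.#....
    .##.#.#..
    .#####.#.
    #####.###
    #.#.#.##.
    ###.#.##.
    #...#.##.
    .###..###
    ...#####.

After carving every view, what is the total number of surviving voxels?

full grid |V| = 729
step 1: project along x, AND mask (43/81) → |grid| = 387
step 2: project along z, AND mask (46/81) → |grid| = 238

|visual hull| = 238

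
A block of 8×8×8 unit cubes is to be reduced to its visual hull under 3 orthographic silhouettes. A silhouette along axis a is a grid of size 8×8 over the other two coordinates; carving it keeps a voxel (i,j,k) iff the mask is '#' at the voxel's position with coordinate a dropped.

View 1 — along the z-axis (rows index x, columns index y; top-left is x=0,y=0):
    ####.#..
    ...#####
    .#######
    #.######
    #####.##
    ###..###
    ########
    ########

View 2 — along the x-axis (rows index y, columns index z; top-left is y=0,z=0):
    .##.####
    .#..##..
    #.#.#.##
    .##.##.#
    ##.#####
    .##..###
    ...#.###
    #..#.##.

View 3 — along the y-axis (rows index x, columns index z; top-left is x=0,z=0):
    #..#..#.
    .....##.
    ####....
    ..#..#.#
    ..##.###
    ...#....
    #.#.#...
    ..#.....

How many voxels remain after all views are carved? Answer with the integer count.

initial block: 8^3 = 512
V1 z: intersect with XY mask (53 set) -- 424 left
V2 x: intersect with YZ mask (39 set) -- 257 left
V3 y: intersect with XZ mask (22 set) -- 82 left

|visual hull| = 82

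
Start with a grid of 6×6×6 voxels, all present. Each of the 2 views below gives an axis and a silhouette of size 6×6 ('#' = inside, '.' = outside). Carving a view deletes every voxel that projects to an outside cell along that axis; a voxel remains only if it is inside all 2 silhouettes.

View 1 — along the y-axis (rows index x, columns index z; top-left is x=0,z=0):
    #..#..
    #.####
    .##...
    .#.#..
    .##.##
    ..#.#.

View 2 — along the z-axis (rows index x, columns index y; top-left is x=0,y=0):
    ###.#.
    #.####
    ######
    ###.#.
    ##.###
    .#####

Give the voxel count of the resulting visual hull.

voxel count = 83

initial block: 6^3 = 216
after view 1 [y-axis, 17 of 36 cells solid] → remaining = 102
after view 2 [z-axis, 29 of 36 cells solid] → remaining = 83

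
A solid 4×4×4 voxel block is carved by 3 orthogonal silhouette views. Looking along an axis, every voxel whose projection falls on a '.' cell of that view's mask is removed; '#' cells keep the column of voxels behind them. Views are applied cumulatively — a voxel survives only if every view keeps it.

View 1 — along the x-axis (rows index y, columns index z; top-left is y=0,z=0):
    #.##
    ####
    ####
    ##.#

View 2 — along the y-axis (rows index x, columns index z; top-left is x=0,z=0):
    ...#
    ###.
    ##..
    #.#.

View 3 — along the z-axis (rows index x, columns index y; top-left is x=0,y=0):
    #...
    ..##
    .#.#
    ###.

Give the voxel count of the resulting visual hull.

before carving: 64 voxels (4×4×4)
  1. axis=0 (YZ plane), |mask|=14  ⇒  voxels=56
  2. axis=1 (XZ plane), |mask|=8  ⇒  voxels=28
  3. axis=2 (XY plane), |mask|=8  ⇒  voxels=16

remaining voxels: 16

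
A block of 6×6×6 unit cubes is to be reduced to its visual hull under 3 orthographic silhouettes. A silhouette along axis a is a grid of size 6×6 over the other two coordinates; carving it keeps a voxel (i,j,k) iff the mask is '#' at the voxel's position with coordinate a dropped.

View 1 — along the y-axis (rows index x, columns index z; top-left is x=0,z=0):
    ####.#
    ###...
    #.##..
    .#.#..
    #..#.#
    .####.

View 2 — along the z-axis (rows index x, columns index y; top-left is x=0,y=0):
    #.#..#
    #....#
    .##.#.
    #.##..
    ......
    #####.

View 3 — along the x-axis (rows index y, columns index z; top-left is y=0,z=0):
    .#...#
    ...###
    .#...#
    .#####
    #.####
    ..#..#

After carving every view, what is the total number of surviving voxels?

before carving: 216 voxels (6×6×6)
V1 y: intersect with XZ mask (20 set) -- 120 left
V2 z: intersect with XY mask (16 set) -- 56 left
V3 x: intersect with YZ mask (19 set) -- 27 left

remaining voxels: 27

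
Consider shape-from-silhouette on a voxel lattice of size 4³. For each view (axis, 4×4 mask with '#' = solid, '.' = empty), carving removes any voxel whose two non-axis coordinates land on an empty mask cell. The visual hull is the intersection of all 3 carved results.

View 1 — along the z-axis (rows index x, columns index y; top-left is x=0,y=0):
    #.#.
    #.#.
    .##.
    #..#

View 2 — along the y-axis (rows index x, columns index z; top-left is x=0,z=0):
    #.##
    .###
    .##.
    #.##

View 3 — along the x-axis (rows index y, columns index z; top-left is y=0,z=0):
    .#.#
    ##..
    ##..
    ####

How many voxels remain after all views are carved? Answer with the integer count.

|visual hull| = 11

initial block: 4^3 = 64
[1] z-view keeps 8 columns → grid now 32
[2] y-view keeps 11 columns → grid now 22
[3] x-view keeps 10 columns → grid now 11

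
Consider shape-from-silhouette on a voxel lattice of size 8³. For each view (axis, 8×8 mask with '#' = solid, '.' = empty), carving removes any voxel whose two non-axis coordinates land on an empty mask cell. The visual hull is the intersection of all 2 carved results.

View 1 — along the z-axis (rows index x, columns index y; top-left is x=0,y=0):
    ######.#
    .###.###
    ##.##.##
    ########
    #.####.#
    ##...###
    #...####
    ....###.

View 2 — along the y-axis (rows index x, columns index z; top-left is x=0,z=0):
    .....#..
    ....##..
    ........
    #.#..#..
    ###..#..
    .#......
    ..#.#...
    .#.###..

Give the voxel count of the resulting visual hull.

|visual hull| = 94

before carving: 512 voxels (8×8×8)
step 1: project along z, AND mask (46/64) → |grid| = 368
step 2: project along y, AND mask (17/64) → |grid| = 94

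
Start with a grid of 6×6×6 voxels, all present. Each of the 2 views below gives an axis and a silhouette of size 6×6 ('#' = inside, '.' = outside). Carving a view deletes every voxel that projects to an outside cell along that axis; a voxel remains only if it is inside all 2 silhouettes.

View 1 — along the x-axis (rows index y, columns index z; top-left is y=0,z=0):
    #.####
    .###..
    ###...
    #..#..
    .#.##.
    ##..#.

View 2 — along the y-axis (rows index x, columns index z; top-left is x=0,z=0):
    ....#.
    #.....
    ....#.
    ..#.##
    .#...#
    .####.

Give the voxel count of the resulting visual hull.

voxel count = 36

full grid |V| = 216
[1] x-view keeps 19 columns → grid now 114
[2] y-view keeps 12 columns → grid now 36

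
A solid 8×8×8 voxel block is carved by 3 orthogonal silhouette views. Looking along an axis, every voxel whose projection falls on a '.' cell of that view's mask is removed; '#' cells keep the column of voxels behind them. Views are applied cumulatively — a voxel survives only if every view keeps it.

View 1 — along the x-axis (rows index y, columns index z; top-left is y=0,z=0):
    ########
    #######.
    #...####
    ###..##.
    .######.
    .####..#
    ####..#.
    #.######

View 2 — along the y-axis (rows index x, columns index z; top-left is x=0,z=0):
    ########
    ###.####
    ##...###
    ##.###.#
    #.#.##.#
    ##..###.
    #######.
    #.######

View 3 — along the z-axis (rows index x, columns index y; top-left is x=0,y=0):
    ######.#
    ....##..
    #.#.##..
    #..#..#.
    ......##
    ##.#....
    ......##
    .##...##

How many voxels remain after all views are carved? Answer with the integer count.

voxel count = 132

start: 8×8×8 = 512 voxels
after view 1 [x-axis, 48 of 64 cells solid] → remaining = 384
after view 2 [y-axis, 50 of 64 cells solid] → remaining = 299
after view 3 [z-axis, 27 of 64 cells solid] → remaining = 132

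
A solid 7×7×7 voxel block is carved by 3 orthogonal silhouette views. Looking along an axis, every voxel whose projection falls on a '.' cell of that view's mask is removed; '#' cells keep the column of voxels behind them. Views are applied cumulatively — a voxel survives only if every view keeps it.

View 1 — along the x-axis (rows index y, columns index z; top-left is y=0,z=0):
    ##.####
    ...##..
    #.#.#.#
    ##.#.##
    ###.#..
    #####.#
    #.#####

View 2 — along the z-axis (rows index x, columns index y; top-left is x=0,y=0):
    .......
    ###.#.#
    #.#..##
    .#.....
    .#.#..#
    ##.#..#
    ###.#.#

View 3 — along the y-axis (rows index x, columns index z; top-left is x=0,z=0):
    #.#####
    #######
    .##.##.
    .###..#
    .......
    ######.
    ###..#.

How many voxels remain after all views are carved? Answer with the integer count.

before carving: 343 voxels (7×7×7)
[1] x-view keeps 33 columns → grid now 231
[2] z-view keeps 22 columns → grid now 100
[3] y-view keeps 31 columns → grid now 61

voxel count = 61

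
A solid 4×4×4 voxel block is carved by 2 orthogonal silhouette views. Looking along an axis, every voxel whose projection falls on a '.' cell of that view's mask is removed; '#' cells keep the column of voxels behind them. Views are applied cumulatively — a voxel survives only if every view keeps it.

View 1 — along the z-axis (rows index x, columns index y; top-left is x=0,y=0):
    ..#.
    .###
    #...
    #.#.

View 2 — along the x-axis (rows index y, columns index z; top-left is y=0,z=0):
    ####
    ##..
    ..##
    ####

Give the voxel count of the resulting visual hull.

|visual hull| = 20

start: 4×4×4 = 64 voxels
step 1: project along z, AND mask (7/16) → |grid| = 28
step 2: project along x, AND mask (12/16) → |grid| = 20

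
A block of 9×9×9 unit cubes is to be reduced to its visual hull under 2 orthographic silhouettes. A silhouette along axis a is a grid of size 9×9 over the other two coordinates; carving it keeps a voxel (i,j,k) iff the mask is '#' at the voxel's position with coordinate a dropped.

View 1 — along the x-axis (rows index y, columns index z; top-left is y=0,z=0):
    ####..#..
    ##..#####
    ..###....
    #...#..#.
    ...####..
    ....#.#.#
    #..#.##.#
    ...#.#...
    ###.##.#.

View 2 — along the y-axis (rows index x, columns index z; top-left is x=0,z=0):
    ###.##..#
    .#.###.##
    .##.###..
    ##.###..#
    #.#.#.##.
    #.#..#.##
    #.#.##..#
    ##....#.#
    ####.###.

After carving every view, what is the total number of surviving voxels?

remaining voxels: 207

initial block: 9^3 = 729
carve view 1 (along x, YZ-mask fill 38/81): 342 voxels remain
carve view 2 (along y, XZ-mask fill 49/81): 207 voxels remain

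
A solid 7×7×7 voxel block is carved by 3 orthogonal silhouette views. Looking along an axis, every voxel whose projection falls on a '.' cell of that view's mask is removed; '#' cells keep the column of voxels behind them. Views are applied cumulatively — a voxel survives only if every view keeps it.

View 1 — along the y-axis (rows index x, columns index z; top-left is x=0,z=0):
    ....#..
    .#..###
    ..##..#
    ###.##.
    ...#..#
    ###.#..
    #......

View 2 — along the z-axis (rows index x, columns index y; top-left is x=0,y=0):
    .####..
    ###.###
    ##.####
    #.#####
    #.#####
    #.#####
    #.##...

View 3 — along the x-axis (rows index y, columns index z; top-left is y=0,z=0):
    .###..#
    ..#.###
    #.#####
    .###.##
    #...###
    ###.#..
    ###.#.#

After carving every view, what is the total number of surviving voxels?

remaining voxels: 77

before carving: 343 voxels (7×7×7)
[1] y-view keeps 20 columns → grid now 140
[2] z-view keeps 37 columns → grid now 115
[3] x-view keeps 32 columns → grid now 77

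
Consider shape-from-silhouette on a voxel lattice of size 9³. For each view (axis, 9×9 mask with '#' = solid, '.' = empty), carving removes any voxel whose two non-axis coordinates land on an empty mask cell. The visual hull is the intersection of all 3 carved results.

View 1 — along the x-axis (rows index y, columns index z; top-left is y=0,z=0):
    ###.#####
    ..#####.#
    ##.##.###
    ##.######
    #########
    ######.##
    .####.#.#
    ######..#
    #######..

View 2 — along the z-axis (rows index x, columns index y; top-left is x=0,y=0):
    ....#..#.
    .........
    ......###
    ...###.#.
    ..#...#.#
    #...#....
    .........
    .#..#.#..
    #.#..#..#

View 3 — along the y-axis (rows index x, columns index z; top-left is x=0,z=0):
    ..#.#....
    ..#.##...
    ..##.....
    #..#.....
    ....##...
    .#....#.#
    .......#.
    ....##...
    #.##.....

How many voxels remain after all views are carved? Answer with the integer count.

remaining voxels: 43

full grid |V| = 729
[1] x-view keeps 66 columns → grid now 594
[2] z-view keeps 21 columns → grid now 156
[3] y-view keeps 20 columns → grid now 43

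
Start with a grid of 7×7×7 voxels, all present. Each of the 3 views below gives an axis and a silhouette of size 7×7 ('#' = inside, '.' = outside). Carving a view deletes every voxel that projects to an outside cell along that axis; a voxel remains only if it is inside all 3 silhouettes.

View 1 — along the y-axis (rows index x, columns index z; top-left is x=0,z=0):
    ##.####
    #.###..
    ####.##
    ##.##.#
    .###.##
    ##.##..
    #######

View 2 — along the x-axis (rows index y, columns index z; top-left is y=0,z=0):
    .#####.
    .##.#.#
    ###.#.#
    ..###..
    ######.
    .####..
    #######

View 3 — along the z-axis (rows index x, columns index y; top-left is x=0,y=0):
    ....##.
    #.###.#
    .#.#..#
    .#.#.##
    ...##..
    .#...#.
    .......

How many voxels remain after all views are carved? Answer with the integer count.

60 voxels

start: 7×7×7 = 343 voxels
carve view 1 (along y, XZ-mask fill 37/49): 259 voxels remain
carve view 2 (along x, YZ-mask fill 34/49): 179 voxels remain
carve view 3 (along z, XY-mask fill 18/49): 60 voxels remain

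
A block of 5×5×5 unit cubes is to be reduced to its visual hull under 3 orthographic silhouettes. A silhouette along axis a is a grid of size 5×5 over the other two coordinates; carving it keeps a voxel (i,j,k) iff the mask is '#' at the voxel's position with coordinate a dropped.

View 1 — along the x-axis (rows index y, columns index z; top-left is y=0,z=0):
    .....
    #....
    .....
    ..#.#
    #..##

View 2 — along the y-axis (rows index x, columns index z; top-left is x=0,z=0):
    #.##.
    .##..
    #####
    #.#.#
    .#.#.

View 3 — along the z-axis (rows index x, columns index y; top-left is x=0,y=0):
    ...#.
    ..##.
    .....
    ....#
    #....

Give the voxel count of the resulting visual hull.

voxel count = 4

before carving: 125 voxels (5×5×5)
after view 1 [x-axis, 6 of 25 cells solid] → remaining = 30
after view 2 [y-axis, 15 of 25 cells solid] → remaining = 17
after view 3 [z-axis, 5 of 25 cells solid] → remaining = 4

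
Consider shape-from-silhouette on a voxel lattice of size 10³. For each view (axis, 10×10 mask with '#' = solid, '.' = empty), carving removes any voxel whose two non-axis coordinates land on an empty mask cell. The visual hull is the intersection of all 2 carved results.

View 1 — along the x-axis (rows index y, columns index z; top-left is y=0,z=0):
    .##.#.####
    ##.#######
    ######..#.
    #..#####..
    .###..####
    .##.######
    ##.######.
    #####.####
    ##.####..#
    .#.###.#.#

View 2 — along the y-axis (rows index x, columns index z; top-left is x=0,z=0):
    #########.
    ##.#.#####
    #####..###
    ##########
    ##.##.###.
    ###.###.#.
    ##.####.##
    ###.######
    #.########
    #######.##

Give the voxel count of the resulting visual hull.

full grid |V| = 1000
carve view 1 (along x, YZ-mask fill 74/100): 740 voxels remain
carve view 2 (along y, XZ-mask fill 84/100): 624 voxels remain

voxel count = 624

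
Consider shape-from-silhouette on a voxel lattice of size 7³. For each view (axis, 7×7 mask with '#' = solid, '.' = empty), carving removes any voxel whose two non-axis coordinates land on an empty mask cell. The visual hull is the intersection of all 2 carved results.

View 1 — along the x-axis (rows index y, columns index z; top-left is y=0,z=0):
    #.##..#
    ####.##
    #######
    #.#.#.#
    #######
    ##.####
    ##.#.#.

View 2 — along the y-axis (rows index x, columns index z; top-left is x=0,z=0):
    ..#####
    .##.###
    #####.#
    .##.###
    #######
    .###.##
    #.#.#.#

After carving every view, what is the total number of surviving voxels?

full grid |V| = 343
step 1: project along x, AND mask (38/49) → |grid| = 266
step 2: project along y, AND mask (37/49) → |grid| = 196

|visual hull| = 196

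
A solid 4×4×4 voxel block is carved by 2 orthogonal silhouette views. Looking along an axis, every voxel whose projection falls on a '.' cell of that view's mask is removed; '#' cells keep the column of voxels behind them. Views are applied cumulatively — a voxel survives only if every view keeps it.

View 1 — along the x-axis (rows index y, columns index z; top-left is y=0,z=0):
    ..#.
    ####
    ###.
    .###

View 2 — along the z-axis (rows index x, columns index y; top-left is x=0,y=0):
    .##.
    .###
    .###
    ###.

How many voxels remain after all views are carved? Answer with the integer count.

before carving: 64 voxels (4×4×4)
[1] x-view keeps 11 columns → grid now 44
[2] z-view keeps 11 columns → grid now 35

remaining voxels: 35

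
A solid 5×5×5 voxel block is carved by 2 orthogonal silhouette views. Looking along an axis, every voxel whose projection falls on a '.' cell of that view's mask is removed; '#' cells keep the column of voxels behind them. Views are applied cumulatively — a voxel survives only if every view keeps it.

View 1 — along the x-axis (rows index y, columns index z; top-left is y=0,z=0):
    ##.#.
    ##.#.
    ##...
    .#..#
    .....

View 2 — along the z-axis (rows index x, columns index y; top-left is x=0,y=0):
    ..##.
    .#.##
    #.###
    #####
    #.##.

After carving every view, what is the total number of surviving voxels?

voxel count = 33

before carving: 125 voxels (5×5×5)
V1 x: intersect with YZ mask (10 set) -- 50 left
V2 z: intersect with XY mask (17 set) -- 33 left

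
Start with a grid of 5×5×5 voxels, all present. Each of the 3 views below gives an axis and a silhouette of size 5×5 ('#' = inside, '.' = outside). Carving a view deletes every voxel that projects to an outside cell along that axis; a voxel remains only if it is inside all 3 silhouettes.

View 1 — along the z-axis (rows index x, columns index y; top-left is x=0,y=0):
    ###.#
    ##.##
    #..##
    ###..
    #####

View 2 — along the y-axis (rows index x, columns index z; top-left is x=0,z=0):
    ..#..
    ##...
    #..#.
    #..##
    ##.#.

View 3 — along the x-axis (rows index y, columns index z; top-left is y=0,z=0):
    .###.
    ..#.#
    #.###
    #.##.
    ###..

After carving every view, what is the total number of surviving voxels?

full grid |V| = 125
V1 z: intersect with XY mask (19 set) -- 95 left
V2 y: intersect with XZ mask (11 set) -- 42 left
V3 x: intersect with YZ mask (15 set) -- 25 left

25 voxels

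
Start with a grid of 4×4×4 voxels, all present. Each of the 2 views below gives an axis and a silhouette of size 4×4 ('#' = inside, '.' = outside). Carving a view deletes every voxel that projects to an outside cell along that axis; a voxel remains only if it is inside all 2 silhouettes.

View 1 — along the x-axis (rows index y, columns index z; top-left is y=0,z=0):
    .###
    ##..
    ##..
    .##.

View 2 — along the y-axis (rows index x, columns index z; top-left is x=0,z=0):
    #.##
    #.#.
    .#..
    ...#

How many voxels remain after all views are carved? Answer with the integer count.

full grid |V| = 64
after view 1 [x-axis, 9 of 16 cells solid] → remaining = 36
after view 2 [y-axis, 7 of 16 cells solid] → remaining = 14

|visual hull| = 14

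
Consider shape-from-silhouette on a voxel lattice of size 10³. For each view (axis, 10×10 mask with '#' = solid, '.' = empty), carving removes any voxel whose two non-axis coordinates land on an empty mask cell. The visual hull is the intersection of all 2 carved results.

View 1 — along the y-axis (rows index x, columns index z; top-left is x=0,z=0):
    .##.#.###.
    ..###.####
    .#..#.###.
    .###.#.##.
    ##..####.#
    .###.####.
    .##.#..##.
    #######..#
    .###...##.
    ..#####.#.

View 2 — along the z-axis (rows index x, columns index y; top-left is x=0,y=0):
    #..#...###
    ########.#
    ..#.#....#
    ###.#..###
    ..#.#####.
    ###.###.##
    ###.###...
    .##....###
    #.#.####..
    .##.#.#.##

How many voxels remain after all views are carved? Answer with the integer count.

before carving: 1000 voxels (10×10×10)
V1 y: intersect with XZ mask (62 set) -- 620 left
V2 z: intersect with XY mask (61 set) -- 384 left

|visual hull| = 384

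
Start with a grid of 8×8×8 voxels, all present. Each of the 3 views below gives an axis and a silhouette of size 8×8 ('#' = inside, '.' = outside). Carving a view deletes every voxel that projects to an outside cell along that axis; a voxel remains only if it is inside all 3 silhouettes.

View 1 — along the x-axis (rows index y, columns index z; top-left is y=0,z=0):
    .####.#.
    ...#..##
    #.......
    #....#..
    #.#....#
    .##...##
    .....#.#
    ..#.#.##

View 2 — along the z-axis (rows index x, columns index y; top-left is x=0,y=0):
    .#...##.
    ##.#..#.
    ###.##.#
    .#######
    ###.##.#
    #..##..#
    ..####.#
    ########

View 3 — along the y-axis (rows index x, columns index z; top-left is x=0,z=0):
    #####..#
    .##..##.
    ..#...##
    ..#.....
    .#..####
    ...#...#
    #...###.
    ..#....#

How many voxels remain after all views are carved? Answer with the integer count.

58 voxels

full grid |V| = 512
after view 1 [x-axis, 24 of 64 cells solid] → remaining = 192
after view 2 [z-axis, 43 of 64 cells solid] → remaining = 132
after view 3 [y-axis, 27 of 64 cells solid] → remaining = 58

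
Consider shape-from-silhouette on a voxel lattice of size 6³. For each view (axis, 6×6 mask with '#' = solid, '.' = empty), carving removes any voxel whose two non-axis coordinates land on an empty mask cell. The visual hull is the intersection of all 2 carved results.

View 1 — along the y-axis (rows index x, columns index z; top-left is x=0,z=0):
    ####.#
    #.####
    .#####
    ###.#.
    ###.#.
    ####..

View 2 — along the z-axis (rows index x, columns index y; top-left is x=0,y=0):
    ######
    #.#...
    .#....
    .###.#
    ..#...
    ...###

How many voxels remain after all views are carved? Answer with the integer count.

before carving: 216 voxels (6×6×6)
  1. axis=1 (XZ plane), |mask|=27  ⇒  voxels=162
  2. axis=2 (XY plane), |mask|=17  ⇒  voxels=77

77 voxels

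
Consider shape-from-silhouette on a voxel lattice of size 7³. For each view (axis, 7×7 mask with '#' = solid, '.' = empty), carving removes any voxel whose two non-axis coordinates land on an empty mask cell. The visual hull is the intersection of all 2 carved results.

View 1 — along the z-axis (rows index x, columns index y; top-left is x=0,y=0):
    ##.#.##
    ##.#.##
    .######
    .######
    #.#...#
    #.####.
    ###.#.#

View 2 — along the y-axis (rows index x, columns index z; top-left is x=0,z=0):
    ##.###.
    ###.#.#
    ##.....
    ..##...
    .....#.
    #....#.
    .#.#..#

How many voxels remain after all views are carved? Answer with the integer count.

|visual hull| = 102

before carving: 343 voxels (7×7×7)
step 1: project along z, AND mask (35/49) → |grid| = 245
step 2: project along y, AND mask (20/49) → |grid| = 102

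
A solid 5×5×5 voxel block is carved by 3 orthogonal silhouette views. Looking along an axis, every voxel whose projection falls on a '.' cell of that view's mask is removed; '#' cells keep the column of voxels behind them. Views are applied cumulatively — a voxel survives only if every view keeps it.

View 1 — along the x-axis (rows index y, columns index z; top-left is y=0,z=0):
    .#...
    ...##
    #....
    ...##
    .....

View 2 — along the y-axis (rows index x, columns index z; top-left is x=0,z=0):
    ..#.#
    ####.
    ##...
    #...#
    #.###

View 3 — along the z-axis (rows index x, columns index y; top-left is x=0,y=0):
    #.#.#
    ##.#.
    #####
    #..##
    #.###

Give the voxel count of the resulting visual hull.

remaining voxels: 9

initial block: 5^3 = 125
[1] x-view keeps 6 columns → grid now 30
[2] y-view keeps 14 columns → grid now 16
[3] z-view keeps 18 columns → grid now 9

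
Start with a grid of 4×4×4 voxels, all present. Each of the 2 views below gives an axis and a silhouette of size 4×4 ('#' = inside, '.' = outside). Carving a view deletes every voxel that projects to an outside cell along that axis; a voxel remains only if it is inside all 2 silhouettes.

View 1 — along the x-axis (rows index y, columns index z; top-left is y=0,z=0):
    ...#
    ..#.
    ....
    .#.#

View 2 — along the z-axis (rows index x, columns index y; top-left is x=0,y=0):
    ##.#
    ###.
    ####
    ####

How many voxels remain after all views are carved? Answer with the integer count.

14 voxels

before carving: 64 voxels (4×4×4)
step 1: project along x, AND mask (4/16) → |grid| = 16
step 2: project along z, AND mask (14/16) → |grid| = 14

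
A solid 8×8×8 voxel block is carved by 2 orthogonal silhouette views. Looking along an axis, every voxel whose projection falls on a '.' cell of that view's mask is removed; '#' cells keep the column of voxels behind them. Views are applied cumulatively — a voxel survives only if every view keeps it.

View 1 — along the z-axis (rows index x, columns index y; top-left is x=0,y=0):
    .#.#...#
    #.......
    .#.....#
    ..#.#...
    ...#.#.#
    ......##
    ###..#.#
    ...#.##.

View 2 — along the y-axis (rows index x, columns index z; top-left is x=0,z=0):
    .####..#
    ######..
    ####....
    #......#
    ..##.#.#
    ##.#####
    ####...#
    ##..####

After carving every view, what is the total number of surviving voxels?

voxel count = 102

start: 8×8×8 = 512 voxels
  1. axis=2 (XY plane), |mask|=21  ⇒  voxels=168
  2. axis=1 (XZ plane), |mask|=39  ⇒  voxels=102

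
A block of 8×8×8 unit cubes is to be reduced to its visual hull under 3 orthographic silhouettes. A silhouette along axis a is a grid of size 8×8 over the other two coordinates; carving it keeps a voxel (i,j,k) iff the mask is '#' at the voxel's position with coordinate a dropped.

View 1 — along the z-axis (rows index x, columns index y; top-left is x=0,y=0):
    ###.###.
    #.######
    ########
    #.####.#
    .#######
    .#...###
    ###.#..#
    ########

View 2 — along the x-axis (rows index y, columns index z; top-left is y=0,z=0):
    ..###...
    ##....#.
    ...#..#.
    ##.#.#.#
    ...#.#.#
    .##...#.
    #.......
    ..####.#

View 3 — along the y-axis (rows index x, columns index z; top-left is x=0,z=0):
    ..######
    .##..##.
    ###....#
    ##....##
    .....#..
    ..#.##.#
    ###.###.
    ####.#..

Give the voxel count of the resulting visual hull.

voxel count = 76

initial block: 8^3 = 512
after view 1 [z-axis, 51 of 64 cells solid] → remaining = 408
after view 2 [x-axis, 25 of 64 cells solid] → remaining = 158
after view 3 [y-axis, 34 of 64 cells solid] → remaining = 76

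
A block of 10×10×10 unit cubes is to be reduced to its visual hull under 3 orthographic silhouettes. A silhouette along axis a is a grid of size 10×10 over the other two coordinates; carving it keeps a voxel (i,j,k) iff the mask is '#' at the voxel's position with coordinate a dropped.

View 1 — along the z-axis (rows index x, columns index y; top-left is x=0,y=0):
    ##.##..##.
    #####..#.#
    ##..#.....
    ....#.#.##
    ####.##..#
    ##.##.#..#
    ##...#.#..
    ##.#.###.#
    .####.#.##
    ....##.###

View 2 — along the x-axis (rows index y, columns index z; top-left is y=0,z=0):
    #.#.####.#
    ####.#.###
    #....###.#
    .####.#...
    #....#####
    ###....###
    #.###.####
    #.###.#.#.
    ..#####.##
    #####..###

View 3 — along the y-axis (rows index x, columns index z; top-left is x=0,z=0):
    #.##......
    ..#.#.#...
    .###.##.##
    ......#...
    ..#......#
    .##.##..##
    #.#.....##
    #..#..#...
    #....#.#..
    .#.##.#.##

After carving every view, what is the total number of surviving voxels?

remaining voxels: 143

full grid |V| = 1000
after view 1 [z-axis, 56 of 100 cells solid] → remaining = 560
after view 2 [x-axis, 66 of 100 cells solid] → remaining = 378
after view 3 [y-axis, 38 of 100 cells solid] → remaining = 143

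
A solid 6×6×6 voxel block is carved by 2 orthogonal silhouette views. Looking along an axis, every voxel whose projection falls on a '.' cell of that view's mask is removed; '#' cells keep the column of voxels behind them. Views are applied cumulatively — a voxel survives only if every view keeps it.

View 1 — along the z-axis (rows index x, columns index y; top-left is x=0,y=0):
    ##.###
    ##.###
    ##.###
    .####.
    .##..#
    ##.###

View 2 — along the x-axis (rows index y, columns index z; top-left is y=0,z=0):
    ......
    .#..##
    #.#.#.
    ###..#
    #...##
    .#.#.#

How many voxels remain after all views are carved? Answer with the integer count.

initial block: 6^3 = 216
V1 z: intersect with XY mask (27 set) -- 162 left
V2 x: intersect with YZ mask (16 set) -- 74 left

voxel count = 74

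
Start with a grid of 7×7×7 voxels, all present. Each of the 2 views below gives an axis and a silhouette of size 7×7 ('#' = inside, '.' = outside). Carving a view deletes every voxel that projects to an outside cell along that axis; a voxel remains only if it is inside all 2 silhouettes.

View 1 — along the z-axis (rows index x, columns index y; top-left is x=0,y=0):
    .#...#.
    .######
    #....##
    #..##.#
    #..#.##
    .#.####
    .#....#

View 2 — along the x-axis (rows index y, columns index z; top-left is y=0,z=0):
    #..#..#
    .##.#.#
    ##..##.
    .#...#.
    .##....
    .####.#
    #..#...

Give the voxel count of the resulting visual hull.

voxel count = 80

start: 7×7×7 = 343 voxels
V1 z: intersect with XY mask (26 set) -- 182 left
V2 x: intersect with YZ mask (22 set) -- 80 left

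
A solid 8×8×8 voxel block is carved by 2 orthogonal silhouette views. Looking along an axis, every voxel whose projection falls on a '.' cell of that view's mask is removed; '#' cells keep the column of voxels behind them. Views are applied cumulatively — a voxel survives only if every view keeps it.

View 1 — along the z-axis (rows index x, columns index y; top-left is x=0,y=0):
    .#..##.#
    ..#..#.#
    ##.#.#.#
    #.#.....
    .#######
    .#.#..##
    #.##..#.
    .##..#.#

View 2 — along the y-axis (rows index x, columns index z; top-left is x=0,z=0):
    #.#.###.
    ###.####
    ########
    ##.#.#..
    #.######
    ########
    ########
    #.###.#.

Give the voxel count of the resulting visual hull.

start: 8×8×8 = 512 voxels
carve view 1 (along z, XY-mask fill 33/64): 264 voxels remain
carve view 2 (along y, XZ-mask fill 52/64): 222 voxels remain

remaining voxels: 222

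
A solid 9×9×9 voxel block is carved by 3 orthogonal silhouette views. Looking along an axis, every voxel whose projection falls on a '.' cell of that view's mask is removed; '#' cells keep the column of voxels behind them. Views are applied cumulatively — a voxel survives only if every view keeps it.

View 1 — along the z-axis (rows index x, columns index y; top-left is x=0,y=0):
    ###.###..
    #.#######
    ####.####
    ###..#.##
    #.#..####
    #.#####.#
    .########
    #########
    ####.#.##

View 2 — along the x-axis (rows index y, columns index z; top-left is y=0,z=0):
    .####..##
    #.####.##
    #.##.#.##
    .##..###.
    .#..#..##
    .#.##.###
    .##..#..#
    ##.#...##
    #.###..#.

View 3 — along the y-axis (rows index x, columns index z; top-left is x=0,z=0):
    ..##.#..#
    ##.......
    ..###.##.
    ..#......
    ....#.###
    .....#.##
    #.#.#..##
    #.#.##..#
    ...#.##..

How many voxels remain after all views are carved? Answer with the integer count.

full grid |V| = 729
[1] z-view keeps 65 columns → grid now 585
[2] x-view keeps 48 columns → grid now 351
[3] y-view keeps 32 columns → grid now 146

voxel count = 146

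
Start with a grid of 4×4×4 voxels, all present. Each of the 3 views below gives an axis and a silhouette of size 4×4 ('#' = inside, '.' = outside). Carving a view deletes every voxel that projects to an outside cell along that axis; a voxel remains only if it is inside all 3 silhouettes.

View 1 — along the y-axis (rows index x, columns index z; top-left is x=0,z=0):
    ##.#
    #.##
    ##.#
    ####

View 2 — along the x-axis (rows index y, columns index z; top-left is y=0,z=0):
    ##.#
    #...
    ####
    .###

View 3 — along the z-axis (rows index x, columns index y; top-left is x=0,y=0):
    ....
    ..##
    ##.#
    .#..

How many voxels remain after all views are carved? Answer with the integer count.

12 voxels

start: 4×4×4 = 64 voxels
  1. axis=1 (XZ plane), |mask|=13  ⇒  voxels=52
  2. axis=0 (YZ plane), |mask|=11  ⇒  voxels=37
  3. axis=2 (XY plane), |mask|=6  ⇒  voxels=12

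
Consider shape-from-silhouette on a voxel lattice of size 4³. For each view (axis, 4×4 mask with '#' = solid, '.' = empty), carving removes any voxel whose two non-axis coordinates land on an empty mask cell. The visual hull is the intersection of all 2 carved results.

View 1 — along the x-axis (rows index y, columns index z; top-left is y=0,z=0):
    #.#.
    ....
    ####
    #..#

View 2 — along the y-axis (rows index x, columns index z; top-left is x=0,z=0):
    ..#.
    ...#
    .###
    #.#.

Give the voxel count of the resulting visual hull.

start: 4×4×4 = 64 voxels
[1] x-view keeps 8 columns → grid now 32
[2] y-view keeps 7 columns → grid now 14

voxel count = 14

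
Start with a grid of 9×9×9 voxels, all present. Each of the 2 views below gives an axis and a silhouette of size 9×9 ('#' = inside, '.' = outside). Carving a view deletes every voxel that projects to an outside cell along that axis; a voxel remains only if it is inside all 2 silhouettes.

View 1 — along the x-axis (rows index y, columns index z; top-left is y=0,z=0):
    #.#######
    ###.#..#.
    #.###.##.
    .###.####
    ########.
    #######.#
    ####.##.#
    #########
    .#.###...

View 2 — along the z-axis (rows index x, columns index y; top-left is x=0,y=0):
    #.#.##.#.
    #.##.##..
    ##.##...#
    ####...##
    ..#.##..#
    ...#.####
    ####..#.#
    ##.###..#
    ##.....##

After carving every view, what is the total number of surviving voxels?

remaining voxels: 310

initial block: 9^3 = 729
after view 1 [x-axis, 62 of 81 cells solid] → remaining = 558
after view 2 [z-axis, 46 of 81 cells solid] → remaining = 310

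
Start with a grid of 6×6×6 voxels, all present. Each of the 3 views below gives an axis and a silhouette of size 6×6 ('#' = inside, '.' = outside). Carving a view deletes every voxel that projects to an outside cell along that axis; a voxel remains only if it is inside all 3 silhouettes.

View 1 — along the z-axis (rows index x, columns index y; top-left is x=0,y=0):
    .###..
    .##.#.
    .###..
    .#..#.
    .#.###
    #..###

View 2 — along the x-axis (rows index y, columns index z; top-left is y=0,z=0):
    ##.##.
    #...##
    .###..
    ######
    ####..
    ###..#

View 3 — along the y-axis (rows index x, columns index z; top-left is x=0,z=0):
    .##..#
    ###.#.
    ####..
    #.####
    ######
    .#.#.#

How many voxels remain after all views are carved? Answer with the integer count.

|visual hull| = 53

initial block: 6^3 = 216
  1. axis=2 (XY plane), |mask|=19  ⇒  voxels=114
  2. axis=0 (YZ plane), |mask|=24  ⇒  voxels=76
  3. axis=1 (XZ plane), |mask|=25  ⇒  voxels=53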